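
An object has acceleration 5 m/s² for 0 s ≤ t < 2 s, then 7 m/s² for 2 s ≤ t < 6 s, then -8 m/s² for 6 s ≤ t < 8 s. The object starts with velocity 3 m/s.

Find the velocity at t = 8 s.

25 m/s

Δv equals the area under the a-t graph; then v = v₀ + Δv.
0–2 s: 5 × 2 = 10 m/s
2–6 s: 7 × 4 = 28 m/s
6–8 s: -8 × 2 = -16 m/s
Δv = 22 m/s, so v(8) = 3 + (22) = 25 m/s.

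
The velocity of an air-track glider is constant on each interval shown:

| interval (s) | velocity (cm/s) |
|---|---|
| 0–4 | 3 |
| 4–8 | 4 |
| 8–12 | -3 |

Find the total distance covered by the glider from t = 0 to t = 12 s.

40 cm

Total distance travelled is ∫|v| dt — sum the magnitudes of each area piece.
0–4 s: |3| × 4 = 12 cm
4–8 s: |4| × 4 = 16 cm
8–12 s: |-3| × 4 = 12 cm
Total distance = 40 cm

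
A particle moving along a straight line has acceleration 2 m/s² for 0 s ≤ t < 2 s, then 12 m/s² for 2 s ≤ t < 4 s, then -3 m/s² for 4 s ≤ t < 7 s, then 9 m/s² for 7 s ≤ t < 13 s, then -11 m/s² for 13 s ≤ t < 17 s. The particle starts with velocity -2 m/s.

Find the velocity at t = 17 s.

27 m/s

Δv equals the area under the a-t graph; then v = v₀ + Δv.
0–2 s: 2 × 2 = 4 m/s
2–4 s: 12 × 2 = 24 m/s
4–7 s: -3 × 3 = -9 m/s
7–13 s: 9 × 6 = 54 m/s
13–17 s: -11 × 4 = -44 m/s
Δv = 29 m/s, so v(17) = -2 + (29) = 27 m/s.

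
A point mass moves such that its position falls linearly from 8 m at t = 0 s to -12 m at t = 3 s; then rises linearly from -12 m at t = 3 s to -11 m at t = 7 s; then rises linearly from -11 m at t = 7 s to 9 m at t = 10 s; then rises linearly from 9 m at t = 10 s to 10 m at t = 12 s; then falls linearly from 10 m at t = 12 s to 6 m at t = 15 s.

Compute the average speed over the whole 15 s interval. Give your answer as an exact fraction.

Average speed = (total path length)/(elapsed time); on a piecewise-linear x-t graph the path length is Σ|Δx|.
0–3 s: |Δx| = |-12 − 8| = 20 m
3–7 s: |Δx| = |-11 − -12| = 1 m
7–10 s: |Δx| = |9 − -11| = 20 m
10–12 s: |Δx| = |10 − 9| = 1 m
12–15 s: |Δx| = |6 − 10| = 4 m
Total path = 46 m; average speed = 46/15 = 46/15 m/s.

46/15 m/s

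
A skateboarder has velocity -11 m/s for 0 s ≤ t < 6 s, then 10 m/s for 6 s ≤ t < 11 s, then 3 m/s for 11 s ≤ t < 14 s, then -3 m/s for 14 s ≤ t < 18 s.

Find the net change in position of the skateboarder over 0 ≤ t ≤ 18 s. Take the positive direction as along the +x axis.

Displacement is the signed area under the v-t curve.
0–6 s: -11 × 6 = -66 m
6–11 s: 10 × 5 = 50 m
11–14 s: 3 × 3 = 9 m
14–18 s: -3 × 4 = -12 m
Net displacement = -19 m

-19 m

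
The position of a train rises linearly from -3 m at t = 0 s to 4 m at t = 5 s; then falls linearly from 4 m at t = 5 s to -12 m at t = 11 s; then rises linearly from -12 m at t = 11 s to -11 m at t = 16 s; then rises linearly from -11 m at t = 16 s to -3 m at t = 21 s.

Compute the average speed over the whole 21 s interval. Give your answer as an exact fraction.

Average speed = (total path length)/(elapsed time); on a piecewise-linear x-t graph the path length is Σ|Δx|.
0–5 s: |Δx| = |4 − -3| = 7 m
5–11 s: |Δx| = |-12 − 4| = 16 m
11–16 s: |Δx| = |-11 − -12| = 1 m
16–21 s: |Δx| = |-3 − -11| = 8 m
Total path = 32 m; average speed = 32/21 = 32/21 m/s.

32/21 m/s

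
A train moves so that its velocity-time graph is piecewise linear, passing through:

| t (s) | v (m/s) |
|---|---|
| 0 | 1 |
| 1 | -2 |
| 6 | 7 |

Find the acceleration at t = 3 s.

1.8 m/s²

Acceleration is the slope of the v-t graph on 1–6 s: (7 − -2)/(6 − 1) = 1.8 m/s².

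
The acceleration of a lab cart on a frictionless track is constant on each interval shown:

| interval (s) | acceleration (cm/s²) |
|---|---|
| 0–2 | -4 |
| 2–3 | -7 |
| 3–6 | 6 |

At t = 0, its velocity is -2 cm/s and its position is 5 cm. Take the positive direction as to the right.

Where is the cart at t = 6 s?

-44.5 cm

On each constant-a segment, Δv = aΔt and Δx = v₀Δt + ½aΔt²; chain segment to segment.
0–2 s: v starts -2 cm/s; Δx = -2·2 + ½·-4·2² = -12 cm; v ends -10 cm/s.
2–3 s: v starts -10 cm/s; Δx = -10·1 + ½·-7·1² = -13.5 cm; v ends -17 cm/s.
3–6 s: v starts -17 cm/s; Δx = -17·3 + ½·6·3² = -24 cm; v ends 1 cm/s.
x(6) = 5 + Σ Δx = -44.5 cm.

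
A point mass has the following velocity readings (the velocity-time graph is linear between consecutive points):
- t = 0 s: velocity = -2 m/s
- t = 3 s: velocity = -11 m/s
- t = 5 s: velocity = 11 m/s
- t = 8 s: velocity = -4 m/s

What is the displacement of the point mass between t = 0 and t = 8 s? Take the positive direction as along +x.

Net displacement equals the area under the velocity-time graph (areas below the axis count negative).
0–3 s: ½(-2 + -11)(3) = -19.5 m
3–5 s: ½(-11 + 11)(2) = 0 m
5–8 s: ½(11 + -4)(3) = 10.5 m
Net displacement = -9 m

-9 m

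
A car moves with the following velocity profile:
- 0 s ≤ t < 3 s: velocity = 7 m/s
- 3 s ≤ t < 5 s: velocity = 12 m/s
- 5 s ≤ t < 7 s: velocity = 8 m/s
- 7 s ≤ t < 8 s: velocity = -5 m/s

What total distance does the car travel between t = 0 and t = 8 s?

Distance (not displacement) is the total path length: add the absolute areas under v-t.
0–3 s: |7| × 3 = 21 m
3–5 s: |12| × 2 = 24 m
5–7 s: |8| × 2 = 16 m
7–8 s: |-5| × 1 = 5 m
Total distance = 66 m

66 m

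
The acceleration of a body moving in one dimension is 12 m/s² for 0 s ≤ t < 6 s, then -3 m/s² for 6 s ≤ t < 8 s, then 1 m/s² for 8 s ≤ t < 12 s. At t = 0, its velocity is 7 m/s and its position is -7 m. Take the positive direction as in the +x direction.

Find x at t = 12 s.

On each constant-a segment, Δv = aΔt and Δx = v₀Δt + ½aΔt²; chain segment to segment.
0–6 s: v starts 7 m/s; Δx = 7·6 + ½·12·6² = 258 m; v ends 79 m/s.
6–8 s: v starts 79 m/s; Δx = 79·2 + ½·-3·2² = 152 m; v ends 73 m/s.
8–12 s: v starts 73 m/s; Δx = 73·4 + ½·1·4² = 300 m; v ends 77 m/s.
x(12) = -7 + Σ Δx = 703 m.

703 m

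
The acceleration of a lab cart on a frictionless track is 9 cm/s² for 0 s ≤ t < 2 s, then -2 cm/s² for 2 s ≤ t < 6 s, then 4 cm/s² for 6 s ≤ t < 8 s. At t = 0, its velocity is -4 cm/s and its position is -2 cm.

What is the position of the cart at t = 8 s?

On each constant-a segment, Δv = aΔt and Δx = v₀Δt + ½aΔt²; chain segment to segment.
0–2 s: v starts -4 cm/s; Δx = -4·2 + ½·9·2² = 10 cm; v ends 14 cm/s.
2–6 s: v starts 14 cm/s; Δx = 14·4 + ½·-2·4² = 40 cm; v ends 6 cm/s.
6–8 s: v starts 6 cm/s; Δx = 6·2 + ½·4·2² = 20 cm; v ends 14 cm/s.
x(8) = -2 + Σ Δx = 68 cm.

68 cm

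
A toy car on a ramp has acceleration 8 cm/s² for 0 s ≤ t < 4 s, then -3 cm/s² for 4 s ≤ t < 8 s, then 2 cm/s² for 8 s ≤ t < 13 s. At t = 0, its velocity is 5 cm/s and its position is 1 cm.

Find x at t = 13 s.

On each constant-a segment, Δv = aΔt and Δx = v₀Δt + ½aΔt²; chain segment to segment.
0–4 s: v starts 5 cm/s; Δx = 5·4 + ½·8·4² = 84 cm; v ends 37 cm/s.
4–8 s: v starts 37 cm/s; Δx = 37·4 + ½·-3·4² = 124 cm; v ends 25 cm/s.
8–13 s: v starts 25 cm/s; Δx = 25·5 + ½·2·5² = 150 cm; v ends 35 cm/s.
x(13) = 1 + Σ Δx = 359 cm.

359 cm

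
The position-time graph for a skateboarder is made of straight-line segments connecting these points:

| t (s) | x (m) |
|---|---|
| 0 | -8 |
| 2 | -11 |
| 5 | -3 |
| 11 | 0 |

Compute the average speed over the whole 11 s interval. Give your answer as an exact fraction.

Average speed = (total path length)/(elapsed time); on a piecewise-linear x-t graph the path length is Σ|Δx|.
0–2 s: |Δx| = |-11 − -8| = 3 m
2–5 s: |Δx| = |-3 − -11| = 8 m
5–11 s: |Δx| = |0 − -3| = 3 m
Total path = 14 m; average speed = 14/11 = 14/11 m/s.

14/11 m/s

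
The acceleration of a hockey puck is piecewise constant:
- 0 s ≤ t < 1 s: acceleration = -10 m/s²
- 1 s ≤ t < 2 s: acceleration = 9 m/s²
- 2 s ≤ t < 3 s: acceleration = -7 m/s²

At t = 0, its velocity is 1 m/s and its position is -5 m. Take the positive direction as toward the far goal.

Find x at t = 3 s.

On each constant-a segment, Δv = aΔt and Δx = v₀Δt + ½aΔt²; chain segment to segment.
0–1 s: v starts 1 m/s; Δx = 1·1 + ½·-10·1² = -4 m; v ends -9 m/s.
1–2 s: v starts -9 m/s; Δx = -9·1 + ½·9·1² = -4.5 m; v ends 0 m/s.
2–3 s: v starts 0 m/s; Δx = 0·1 + ½·-7·1² = -3.5 m; v ends -7 m/s.
x(3) = -5 + Σ Δx = -17 m.

-17 m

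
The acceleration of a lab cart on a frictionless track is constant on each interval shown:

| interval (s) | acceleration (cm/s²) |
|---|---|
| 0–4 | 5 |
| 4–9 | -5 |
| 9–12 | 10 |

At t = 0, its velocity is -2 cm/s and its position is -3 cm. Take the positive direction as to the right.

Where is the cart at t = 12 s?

80.5 cm

On each constant-a segment, Δv = aΔt and Δx = v₀Δt + ½aΔt²; chain segment to segment.
0–4 s: v starts -2 cm/s; Δx = -2·4 + ½·5·4² = 32 cm; v ends 18 cm/s.
4–9 s: v starts 18 cm/s; Δx = 18·5 + ½·-5·5² = 27.5 cm; v ends -7 cm/s.
9–12 s: v starts -7 cm/s; Δx = -7·3 + ½·10·3² = 24 cm; v ends 23 cm/s.
x(12) = -3 + Σ Δx = 80.5 cm.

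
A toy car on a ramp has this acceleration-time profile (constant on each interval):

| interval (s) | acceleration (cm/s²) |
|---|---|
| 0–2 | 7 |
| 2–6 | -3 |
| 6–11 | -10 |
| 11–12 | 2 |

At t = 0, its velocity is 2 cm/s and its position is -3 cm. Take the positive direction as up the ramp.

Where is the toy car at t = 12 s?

-95 cm

On each constant-a segment, Δv = aΔt and Δx = v₀Δt + ½aΔt²; chain segment to segment.
0–2 s: v starts 2 cm/s; Δx = 2·2 + ½·7·2² = 18 cm; v ends 16 cm/s.
2–6 s: v starts 16 cm/s; Δx = 16·4 + ½·-3·4² = 40 cm; v ends 4 cm/s.
6–11 s: v starts 4 cm/s; Δx = 4·5 + ½·-10·5² = -105 cm; v ends -46 cm/s.
11–12 s: v starts -46 cm/s; Δx = -46·1 + ½·2·1² = -45 cm; v ends -44 cm/s.
x(12) = -3 + Σ Δx = -95 cm.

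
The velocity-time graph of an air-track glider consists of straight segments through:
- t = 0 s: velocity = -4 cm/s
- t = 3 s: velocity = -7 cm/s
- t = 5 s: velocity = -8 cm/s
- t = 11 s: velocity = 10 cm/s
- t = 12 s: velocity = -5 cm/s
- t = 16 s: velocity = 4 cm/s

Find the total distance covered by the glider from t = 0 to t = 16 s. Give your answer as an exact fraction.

649/9 cm

Total distance travelled is ∫|v| dt — sum the magnitudes of each area piece.
0–3 s: |½(-4 + -7)(3)| = 16.5 cm
3–5 s: |½(-7 + -8)(2)| = 15 cm
5–11 s: v = 0 at t = 23/3 s; triangle areas 32/3 + 50/3 = 82/3 cm
11–12 s: v = 0 at t = 35/3 s; triangle areas 10/3 + 5/6 = 25/6 cm
12–16 s: v = 0 at t = 128/9 s; triangle areas 50/9 + 32/9 = 82/9 cm
Total distance = 649/9 cm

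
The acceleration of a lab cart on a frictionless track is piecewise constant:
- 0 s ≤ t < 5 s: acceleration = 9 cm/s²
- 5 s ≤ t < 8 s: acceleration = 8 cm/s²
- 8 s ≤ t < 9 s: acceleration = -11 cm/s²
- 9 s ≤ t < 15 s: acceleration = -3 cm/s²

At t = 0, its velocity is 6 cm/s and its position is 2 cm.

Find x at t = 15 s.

On each constant-a segment, Δv = aΔt and Δx = v₀Δt + ½aΔt²; chain segment to segment.
0–5 s: v starts 6 cm/s; Δx = 6·5 + ½·9·5² = 142.5 cm; v ends 51 cm/s.
5–8 s: v starts 51 cm/s; Δx = 51·3 + ½·8·3² = 189 cm; v ends 75 cm/s.
8–9 s: v starts 75 cm/s; Δx = 75·1 + ½·-11·1² = 69.5 cm; v ends 64 cm/s.
9–15 s: v starts 64 cm/s; Δx = 64·6 + ½·-3·6² = 330 cm; v ends 46 cm/s.
x(15) = 2 + Σ Δx = 733 cm.

733 cm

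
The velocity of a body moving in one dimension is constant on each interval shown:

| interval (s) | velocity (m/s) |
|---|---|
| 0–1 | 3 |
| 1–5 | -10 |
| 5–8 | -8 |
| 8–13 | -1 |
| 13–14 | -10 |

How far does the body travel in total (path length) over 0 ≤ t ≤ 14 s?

82 m

Total distance travelled is ∫|v| dt — sum the magnitudes of each area piece.
0–1 s: |3| × 1 = 3 m
1–5 s: |-10| × 4 = 40 m
5–8 s: |-8| × 3 = 24 m
8–13 s: |-1| × 5 = 5 m
13–14 s: |-10| × 1 = 10 m
Total distance = 82 m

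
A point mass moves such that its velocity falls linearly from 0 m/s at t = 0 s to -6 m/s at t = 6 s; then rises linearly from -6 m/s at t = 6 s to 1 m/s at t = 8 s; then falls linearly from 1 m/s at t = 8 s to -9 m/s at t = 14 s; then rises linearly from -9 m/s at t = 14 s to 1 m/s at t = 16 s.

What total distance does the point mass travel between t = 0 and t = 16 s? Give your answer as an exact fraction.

1963/35 m

Total distance travelled is ∫|v| dt — sum the magnitudes of each area piece.
0–6 s: |½(0 + -6)(6)| = 18 m
6–8 s: v = 0 at t = 54/7 s; triangle areas 36/7 + 1/7 = 37/7 m
8–14 s: v = 0 at t = 8.6 s; triangle areas 0.3 + 24.3 = 24.6 m
14–16 s: v = 0 at t = 15.8 s; triangle areas 8.1 + 0.1 = 8.2 m
Total distance = 1963/35 m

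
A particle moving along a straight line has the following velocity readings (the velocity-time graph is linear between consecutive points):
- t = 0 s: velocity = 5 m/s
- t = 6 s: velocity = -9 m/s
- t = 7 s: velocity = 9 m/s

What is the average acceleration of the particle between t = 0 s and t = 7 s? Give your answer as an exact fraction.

Average acceleration = Δv/Δt = (9 − 5)/(7 − 0) = 4/7 m/s².

4/7 m/s²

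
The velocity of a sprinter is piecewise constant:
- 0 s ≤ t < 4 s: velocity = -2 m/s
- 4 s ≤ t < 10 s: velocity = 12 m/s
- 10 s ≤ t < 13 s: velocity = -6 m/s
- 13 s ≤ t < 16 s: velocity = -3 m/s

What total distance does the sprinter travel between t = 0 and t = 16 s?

107 m

Distance (not displacement) is the total path length: add the absolute areas under v-t.
0–4 s: |-2| × 4 = 8 m
4–10 s: |12| × 6 = 72 m
10–13 s: |-6| × 3 = 18 m
13–16 s: |-3| × 3 = 9 m
Total distance = 107 m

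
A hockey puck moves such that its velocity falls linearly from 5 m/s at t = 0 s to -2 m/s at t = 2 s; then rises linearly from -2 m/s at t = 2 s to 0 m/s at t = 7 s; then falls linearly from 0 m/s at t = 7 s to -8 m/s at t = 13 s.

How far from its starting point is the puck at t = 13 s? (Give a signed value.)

Displacement is the signed area under the v-t curve.
0–2 s: ½(5 + -2)(2) = 3 m
2–7 s: ½(-2 + 0)(5) = -5 m
7–13 s: ½(0 + -8)(6) = -24 m
Net displacement = -26 m

-26 m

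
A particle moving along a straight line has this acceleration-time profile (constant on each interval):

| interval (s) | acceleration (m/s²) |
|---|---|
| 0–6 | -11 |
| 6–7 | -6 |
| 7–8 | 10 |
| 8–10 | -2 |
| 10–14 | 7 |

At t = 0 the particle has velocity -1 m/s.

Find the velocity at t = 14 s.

Δv equals the area under the a-t graph; then v = v₀ + Δv.
0–6 s: -11 × 6 = -66 m/s
6–7 s: -6 × 1 = -6 m/s
7–8 s: 10 × 1 = 10 m/s
8–10 s: -2 × 2 = -4 m/s
10–14 s: 7 × 4 = 28 m/s
Δv = -38 m/s, so v(14) = -1 + (-38) = -39 m/s.

-39 m/s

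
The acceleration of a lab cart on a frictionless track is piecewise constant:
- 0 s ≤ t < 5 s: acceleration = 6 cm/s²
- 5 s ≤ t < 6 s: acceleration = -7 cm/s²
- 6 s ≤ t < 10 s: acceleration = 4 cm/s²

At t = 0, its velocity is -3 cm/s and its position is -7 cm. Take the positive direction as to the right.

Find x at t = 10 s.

On each constant-a segment, Δv = aΔt and Δx = v₀Δt + ½aΔt²; chain segment to segment.
0–5 s: v starts -3 cm/s; Δx = -3·5 + ½·6·5² = 60 cm; v ends 27 cm/s.
5–6 s: v starts 27 cm/s; Δx = 27·1 + ½·-7·1² = 23.5 cm; v ends 20 cm/s.
6–10 s: v starts 20 cm/s; Δx = 20·4 + ½·4·4² = 112 cm; v ends 36 cm/s.
x(10) = -7 + Σ Δx = 188.5 cm.

188.5 cm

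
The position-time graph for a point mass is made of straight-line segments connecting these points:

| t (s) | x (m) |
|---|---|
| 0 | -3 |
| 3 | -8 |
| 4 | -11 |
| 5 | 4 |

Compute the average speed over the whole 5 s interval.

Average speed = (total path length)/(elapsed time); on a piecewise-linear x-t graph the path length is Σ|Δx|.
0–3 s: |Δx| = |-8 − -3| = 5 m
3–4 s: |Δx| = |-11 − -8| = 3 m
4–5 s: |Δx| = |4 − -11| = 15 m
Total path = 23 m; average speed = 23/5 = 4.6 m/s.

4.6 m/s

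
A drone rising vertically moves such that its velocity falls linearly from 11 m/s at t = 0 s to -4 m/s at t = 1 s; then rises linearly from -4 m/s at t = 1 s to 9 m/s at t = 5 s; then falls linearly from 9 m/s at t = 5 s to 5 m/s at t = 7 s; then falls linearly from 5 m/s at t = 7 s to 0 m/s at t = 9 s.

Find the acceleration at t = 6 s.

Acceleration is the slope of the v-t graph on 5–7 s: (5 − 9)/(7 − 5) = -2 m/s².

-2 m/s²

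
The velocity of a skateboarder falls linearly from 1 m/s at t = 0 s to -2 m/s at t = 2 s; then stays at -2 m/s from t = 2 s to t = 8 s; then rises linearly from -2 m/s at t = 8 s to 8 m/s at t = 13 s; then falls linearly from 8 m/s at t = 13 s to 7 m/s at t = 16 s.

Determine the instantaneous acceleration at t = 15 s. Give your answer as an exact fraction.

-1/3 m/s²

Acceleration is the slope of the v-t graph on 13–16 s: (7 − 8)/(16 − 13) = -1/3 m/s².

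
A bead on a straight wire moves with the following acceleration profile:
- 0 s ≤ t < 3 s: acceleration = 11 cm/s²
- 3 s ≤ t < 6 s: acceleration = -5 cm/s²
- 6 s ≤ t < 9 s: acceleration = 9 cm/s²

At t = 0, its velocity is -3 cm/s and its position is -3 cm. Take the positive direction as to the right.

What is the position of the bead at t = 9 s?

190.5 cm

On each constant-a segment, Δv = aΔt and Δx = v₀Δt + ½aΔt²; chain segment to segment.
0–3 s: v starts -3 cm/s; Δx = -3·3 + ½·11·3² = 40.5 cm; v ends 30 cm/s.
3–6 s: v starts 30 cm/s; Δx = 30·3 + ½·-5·3² = 67.5 cm; v ends 15 cm/s.
6–9 s: v starts 15 cm/s; Δx = 15·3 + ½·9·3² = 85.5 cm; v ends 42 cm/s.
x(9) = -3 + Σ Δx = 190.5 cm.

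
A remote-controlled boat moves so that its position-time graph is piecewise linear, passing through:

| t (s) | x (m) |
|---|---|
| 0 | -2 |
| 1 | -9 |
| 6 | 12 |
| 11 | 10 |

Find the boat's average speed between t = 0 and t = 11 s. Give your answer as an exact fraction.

30/11 m/s

Average speed = (total path length)/(elapsed time); on a piecewise-linear x-t graph the path length is Σ|Δx|.
0–1 s: |Δx| = |-9 − -2| = 7 m
1–6 s: |Δx| = |12 − -9| = 21 m
6–11 s: |Δx| = |10 − 12| = 2 m
Total path = 30 m; average speed = 30/11 = 30/11 m/s.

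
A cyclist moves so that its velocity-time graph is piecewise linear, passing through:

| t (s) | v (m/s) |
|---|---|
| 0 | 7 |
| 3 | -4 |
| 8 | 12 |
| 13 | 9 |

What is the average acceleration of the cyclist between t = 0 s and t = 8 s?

Average acceleration = Δv/Δt = (12 − 7)/(8 − 0) = 0.625 m/s².

0.625 m/s²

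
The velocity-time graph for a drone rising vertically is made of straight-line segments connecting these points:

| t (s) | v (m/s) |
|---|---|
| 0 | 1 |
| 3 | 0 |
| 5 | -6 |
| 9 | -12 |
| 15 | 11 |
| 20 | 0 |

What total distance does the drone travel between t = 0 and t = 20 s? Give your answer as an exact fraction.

Total distance travelled is ∫|v| dt — sum the magnitudes of each area piece.
0–3 s: |½(1 + 0)(3)| = 1.5 m
3–5 s: |½(0 + -6)(2)| = 6 m
5–9 s: |½(-6 + -12)(4)| = 36 m
9–15 s: v = 0 at t = 279/23 s; triangle areas 432/23 + 363/23 = 795/23 m
15–20 s: |½(11 + 0)(5)| = 27.5 m
Total distance = 2428/23 m

2428/23 m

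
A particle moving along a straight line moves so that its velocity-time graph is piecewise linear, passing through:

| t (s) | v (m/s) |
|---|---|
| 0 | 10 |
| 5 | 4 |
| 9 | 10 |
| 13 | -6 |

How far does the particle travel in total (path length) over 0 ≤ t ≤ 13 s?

Distance (not displacement) is the total path length: add the absolute areas under v-t.
0–5 s: |½(10 + 4)(5)| = 35 m
5–9 s: |½(4 + 10)(4)| = 28 m
9–13 s: v = 0 at t = 11.5 s; triangle areas 12.5 + 4.5 = 17 m
Total distance = 80 m

80 m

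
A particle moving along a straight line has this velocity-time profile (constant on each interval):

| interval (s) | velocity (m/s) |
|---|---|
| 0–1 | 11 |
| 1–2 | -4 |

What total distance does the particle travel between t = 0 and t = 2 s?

15 m

Distance (not displacement) is the total path length: add the absolute areas under v-t.
0–1 s: |11| × 1 = 11 m
1–2 s: |-4| × 1 = 4 m
Total distance = 15 m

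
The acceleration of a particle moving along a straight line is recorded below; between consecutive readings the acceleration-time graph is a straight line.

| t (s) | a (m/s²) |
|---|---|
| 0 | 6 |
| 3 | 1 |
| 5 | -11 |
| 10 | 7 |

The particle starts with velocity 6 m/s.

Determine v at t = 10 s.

-3.5 m/s

Δv equals the area under the a-t graph; then v = v₀ + Δv.
0–3 s: ½(6 + 1)(3) = 10.5 m/s
3–5 s: ½(1 + -11)(2) = -10 m/s
5–10 s: ½(-11 + 7)(5) = -10 m/s
Δv = -9.5 m/s, so v(10) = 6 + (-9.5) = -3.5 m/s.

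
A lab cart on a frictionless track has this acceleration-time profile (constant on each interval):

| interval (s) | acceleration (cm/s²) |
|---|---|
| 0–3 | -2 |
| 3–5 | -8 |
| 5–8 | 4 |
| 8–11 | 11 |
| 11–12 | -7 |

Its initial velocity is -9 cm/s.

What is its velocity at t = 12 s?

Δv equals the area under the a-t graph; then v = v₀ + Δv.
0–3 s: -2 × 3 = -6 cm/s
3–5 s: -8 × 2 = -16 cm/s
5–8 s: 4 × 3 = 12 cm/s
8–11 s: 11 × 3 = 33 cm/s
11–12 s: -7 × 1 = -7 cm/s
Δv = 16 cm/s, so v(12) = -9 + (16) = 7 cm/s.

7 cm/s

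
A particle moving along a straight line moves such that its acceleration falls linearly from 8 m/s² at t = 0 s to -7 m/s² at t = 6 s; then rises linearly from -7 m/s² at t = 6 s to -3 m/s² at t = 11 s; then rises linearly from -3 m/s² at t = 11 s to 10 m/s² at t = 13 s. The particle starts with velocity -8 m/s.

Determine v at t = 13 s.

Δv equals the area under the a-t graph; then v = v₀ + Δv.
0–6 s: ½(8 + -7)(6) = 3 m/s
6–11 s: ½(-7 + -3)(5) = -25 m/s
11–13 s: ½(-3 + 10)(2) = 7 m/s
Δv = -15 m/s, so v(13) = -8 + (-15) = -23 m/s.

-23 m/s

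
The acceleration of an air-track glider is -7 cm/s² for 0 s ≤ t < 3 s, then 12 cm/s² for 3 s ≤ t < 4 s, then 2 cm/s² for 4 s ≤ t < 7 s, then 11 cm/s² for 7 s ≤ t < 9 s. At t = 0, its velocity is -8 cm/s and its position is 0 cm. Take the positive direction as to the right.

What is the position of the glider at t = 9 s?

On each constant-a segment, Δv = aΔt and Δx = v₀Δt + ½aΔt²; chain segment to segment.
0–3 s: v starts -8 cm/s; Δx = -8·3 + ½·-7·3² = -55.5 cm; v ends -29 cm/s.
3–4 s: v starts -29 cm/s; Δx = -29·1 + ½·12·1² = -23 cm; v ends -17 cm/s.
4–7 s: v starts -17 cm/s; Δx = -17·3 + ½·2·3² = -42 cm; v ends -11 cm/s.
7–9 s: v starts -11 cm/s; Δx = -11·2 + ½·11·2² = 0 cm; v ends 11 cm/s.
x(9) = 0 + Σ Δx = -120.5 cm.

-120.5 cm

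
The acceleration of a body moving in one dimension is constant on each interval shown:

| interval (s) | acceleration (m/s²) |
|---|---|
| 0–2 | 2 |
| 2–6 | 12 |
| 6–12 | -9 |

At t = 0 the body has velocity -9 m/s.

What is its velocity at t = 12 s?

Δv equals the area under the a-t graph; then v = v₀ + Δv.
0–2 s: 2 × 2 = 4 m/s
2–6 s: 12 × 4 = 48 m/s
6–12 s: -9 × 6 = -54 m/s
Δv = -2 m/s, so v(12) = -9 + (-2) = -11 m/s.

-11 m/s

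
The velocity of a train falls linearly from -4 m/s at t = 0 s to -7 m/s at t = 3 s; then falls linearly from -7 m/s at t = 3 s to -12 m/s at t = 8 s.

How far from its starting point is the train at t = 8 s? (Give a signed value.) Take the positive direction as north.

-64 m

Net displacement equals the area under the velocity-time graph (areas below the axis count negative).
0–3 s: ½(-4 + -7)(3) = -16.5 m
3–8 s: ½(-7 + -12)(5) = -47.5 m
Net displacement = -64 m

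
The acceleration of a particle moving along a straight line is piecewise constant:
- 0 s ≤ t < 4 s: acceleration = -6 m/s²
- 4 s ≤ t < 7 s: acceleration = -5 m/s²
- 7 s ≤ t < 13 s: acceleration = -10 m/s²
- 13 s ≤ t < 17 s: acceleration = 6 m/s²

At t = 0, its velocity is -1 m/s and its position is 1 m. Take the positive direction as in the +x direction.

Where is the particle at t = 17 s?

On each constant-a segment, Δv = aΔt and Δx = v₀Δt + ½aΔt²; chain segment to segment.
0–4 s: v starts -1 m/s; Δx = -1·4 + ½·-6·4² = -52 m; v ends -25 m/s.
4–7 s: v starts -25 m/s; Δx = -25·3 + ½·-5·3² = -97.5 m; v ends -40 m/s.
7–13 s: v starts -40 m/s; Δx = -40·6 + ½·-10·6² = -420 m; v ends -100 m/s.
13–17 s: v starts -100 m/s; Δx = -100·4 + ½·6·4² = -352 m; v ends -76 m/s.
x(17) = 1 + Σ Δx = -920.5 m.

-920.5 m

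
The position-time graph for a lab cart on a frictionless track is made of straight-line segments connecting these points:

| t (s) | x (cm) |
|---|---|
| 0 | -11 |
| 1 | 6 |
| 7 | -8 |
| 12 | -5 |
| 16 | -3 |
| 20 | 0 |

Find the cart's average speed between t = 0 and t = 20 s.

Average speed = (total path length)/(elapsed time); on a piecewise-linear x-t graph the path length is Σ|Δx|.
0–1 s: |Δx| = |6 − -11| = 17 cm
1–7 s: |Δx| = |-8 − 6| = 14 cm
7–12 s: |Δx| = |-5 − -8| = 3 cm
12–16 s: |Δx| = |-3 − -5| = 2 cm
16–20 s: |Δx| = |0 − -3| = 3 cm
Total path = 39 cm; average speed = 39/20 = 1.95 cm/s.

1.95 cm/s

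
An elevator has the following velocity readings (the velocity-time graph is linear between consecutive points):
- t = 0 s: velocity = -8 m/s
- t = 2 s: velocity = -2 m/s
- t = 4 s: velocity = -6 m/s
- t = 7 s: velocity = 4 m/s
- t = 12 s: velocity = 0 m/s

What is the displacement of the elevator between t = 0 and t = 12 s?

-11 m

Displacement is the signed area under the v-t curve.
0–2 s: ½(-8 + -2)(2) = -10 m
2–4 s: ½(-2 + -6)(2) = -8 m
4–7 s: ½(-6 + 4)(3) = -3 m
7–12 s: ½(4 + 0)(5) = 10 m
Net displacement = -11 m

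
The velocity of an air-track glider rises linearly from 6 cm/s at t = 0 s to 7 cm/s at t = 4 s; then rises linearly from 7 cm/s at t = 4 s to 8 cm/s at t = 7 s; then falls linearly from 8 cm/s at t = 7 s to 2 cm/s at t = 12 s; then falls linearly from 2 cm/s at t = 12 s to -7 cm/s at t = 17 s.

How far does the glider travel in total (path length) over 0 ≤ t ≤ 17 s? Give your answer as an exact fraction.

794/9 cm

Distance (not displacement) is the total path length: add the absolute areas under v-t.
0–4 s: |½(6 + 7)(4)| = 26 cm
4–7 s: |½(7 + 8)(3)| = 22.5 cm
7–12 s: |½(8 + 2)(5)| = 25 cm
12–17 s: v = 0 at t = 118/9 s; triangle areas 10/9 + 245/18 = 265/18 cm
Total distance = 794/9 cm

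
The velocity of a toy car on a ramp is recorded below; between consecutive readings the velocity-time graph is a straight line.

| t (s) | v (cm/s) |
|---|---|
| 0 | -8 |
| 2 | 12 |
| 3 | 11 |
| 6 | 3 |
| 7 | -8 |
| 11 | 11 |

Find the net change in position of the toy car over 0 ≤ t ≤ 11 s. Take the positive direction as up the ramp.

40 cm

Displacement is the signed area under the v-t curve.
0–2 s: ½(-8 + 12)(2) = 4 cm
2–3 s: ½(12 + 11)(1) = 11.5 cm
3–6 s: ½(11 + 3)(3) = 21 cm
6–7 s: ½(3 + -8)(1) = -2.5 cm
7–11 s: ½(-8 + 11)(4) = 6 cm
Net displacement = 40 cm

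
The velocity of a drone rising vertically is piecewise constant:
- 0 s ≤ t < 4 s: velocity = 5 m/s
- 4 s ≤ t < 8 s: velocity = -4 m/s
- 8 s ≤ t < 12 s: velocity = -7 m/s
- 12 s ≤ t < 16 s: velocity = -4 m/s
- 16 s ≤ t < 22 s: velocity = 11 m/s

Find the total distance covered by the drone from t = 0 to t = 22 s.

146 m

Distance (not displacement) is the total path length: add the absolute areas under v-t.
0–4 s: |5| × 4 = 20 m
4–8 s: |-4| × 4 = 16 m
8–12 s: |-7| × 4 = 28 m
12–16 s: |-4| × 4 = 16 m
16–22 s: |11| × 6 = 66 m
Total distance = 146 m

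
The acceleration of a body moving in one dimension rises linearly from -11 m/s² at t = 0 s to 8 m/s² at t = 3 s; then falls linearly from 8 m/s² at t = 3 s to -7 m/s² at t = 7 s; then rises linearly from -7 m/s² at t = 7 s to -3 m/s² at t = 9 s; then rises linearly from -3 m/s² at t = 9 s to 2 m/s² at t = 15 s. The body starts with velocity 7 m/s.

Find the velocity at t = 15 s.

Δv equals the area under the a-t graph; then v = v₀ + Δv.
0–3 s: ½(-11 + 8)(3) = -4.5 m/s
3–7 s: ½(8 + -7)(4) = 2 m/s
7–9 s: ½(-7 + -3)(2) = -10 m/s
9–15 s: ½(-3 + 2)(6) = -3 m/s
Δv = -15.5 m/s, so v(15) = 7 + (-15.5) = -8.5 m/s.

-8.5 m/s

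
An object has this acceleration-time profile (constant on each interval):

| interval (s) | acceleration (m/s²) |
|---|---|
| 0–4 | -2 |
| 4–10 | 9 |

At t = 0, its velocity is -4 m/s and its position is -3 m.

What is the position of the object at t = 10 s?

55 m

On each constant-a segment, Δv = aΔt and Δx = v₀Δt + ½aΔt²; chain segment to segment.
0–4 s: v starts -4 m/s; Δx = -4·4 + ½·-2·4² = -32 m; v ends -12 m/s.
4–10 s: v starts -12 m/s; Δx = -12·6 + ½·9·6² = 90 m; v ends 42 m/s.
x(10) = -3 + Σ Δx = 55 m.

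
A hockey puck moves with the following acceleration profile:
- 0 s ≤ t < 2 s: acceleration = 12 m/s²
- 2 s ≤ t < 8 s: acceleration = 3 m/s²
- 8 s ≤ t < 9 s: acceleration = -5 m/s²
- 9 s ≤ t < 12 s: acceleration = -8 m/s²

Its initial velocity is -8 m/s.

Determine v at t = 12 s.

Δv equals the area under the a-t graph; then v = v₀ + Δv.
0–2 s: 12 × 2 = 24 m/s
2–8 s: 3 × 6 = 18 m/s
8–9 s: -5 × 1 = -5 m/s
9–12 s: -8 × 3 = -24 m/s
Δv = 13 m/s, so v(12) = -8 + (13) = 5 m/s.

5 m/s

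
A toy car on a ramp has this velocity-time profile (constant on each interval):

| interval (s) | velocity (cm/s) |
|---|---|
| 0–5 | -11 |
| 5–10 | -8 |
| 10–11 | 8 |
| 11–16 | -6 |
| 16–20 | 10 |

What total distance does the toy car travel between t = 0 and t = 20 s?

173 cm

Total distance travelled is ∫|v| dt — sum the magnitudes of each area piece.
0–5 s: |-11| × 5 = 55 cm
5–10 s: |-8| × 5 = 40 cm
10–11 s: |8| × 1 = 8 cm
11–16 s: |-6| × 5 = 30 cm
16–20 s: |10| × 4 = 40 cm
Total distance = 173 cm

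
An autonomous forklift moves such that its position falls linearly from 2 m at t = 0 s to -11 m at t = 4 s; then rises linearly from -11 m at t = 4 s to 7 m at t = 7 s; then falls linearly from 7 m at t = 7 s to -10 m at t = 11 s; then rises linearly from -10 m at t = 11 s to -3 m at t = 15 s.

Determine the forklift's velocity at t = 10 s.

Velocity is the slope of the x-t graph on 7–11 s: (-10 − 7)/(11 − 7) = -4.25 m/s.

-4.25 m/s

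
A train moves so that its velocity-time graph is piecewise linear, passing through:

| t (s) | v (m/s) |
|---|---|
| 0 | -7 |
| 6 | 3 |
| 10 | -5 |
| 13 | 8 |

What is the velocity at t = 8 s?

-1 m/s

On 6–10 s the graph is linear from 3 to -5 m/s: v(8) = 3 + (-5 − 3)·(8 − 6)/(10 − 6) = -1 m/s.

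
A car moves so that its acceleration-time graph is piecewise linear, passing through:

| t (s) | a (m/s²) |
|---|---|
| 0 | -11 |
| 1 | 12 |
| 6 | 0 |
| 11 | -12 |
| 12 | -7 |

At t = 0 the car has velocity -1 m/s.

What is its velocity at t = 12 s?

Δv equals the area under the a-t graph; then v = v₀ + Δv.
0–1 s: ½(-11 + 12)(1) = 0.5 m/s
1–6 s: ½(12 + 0)(5) = 30 m/s
6–11 s: ½(0 + -12)(5) = -30 m/s
11–12 s: ½(-12 + -7)(1) = -9.5 m/s
Δv = -9 m/s, so v(12) = -1 + (-9) = -10 m/s.

-10 m/s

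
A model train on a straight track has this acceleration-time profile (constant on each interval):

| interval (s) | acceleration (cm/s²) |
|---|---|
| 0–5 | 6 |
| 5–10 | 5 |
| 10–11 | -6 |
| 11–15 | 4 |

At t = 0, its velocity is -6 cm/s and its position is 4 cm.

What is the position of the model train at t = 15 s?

481.5 cm

On each constant-a segment, Δv = aΔt and Δx = v₀Δt + ½aΔt²; chain segment to segment.
0–5 s: v starts -6 cm/s; Δx = -6·5 + ½·6·5² = 45 cm; v ends 24 cm/s.
5–10 s: v starts 24 cm/s; Δx = 24·5 + ½·5·5² = 182.5 cm; v ends 49 cm/s.
10–11 s: v starts 49 cm/s; Δx = 49·1 + ½·-6·1² = 46 cm; v ends 43 cm/s.
11–15 s: v starts 43 cm/s; Δx = 43·4 + ½·4·4² = 204 cm; v ends 59 cm/s.
x(15) = 4 + Σ Δx = 481.5 cm.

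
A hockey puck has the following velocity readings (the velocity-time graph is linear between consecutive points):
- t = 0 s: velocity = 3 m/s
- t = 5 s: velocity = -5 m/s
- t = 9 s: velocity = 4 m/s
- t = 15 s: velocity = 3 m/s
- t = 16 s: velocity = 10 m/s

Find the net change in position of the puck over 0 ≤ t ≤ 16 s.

20.5 m

Net displacement equals the area under the velocity-time graph (areas below the axis count negative).
0–5 s: ½(3 + -5)(5) = -5 m
5–9 s: ½(-5 + 4)(4) = -2 m
9–15 s: ½(4 + 3)(6) = 21 m
15–16 s: ½(3 + 10)(1) = 6.5 m
Net displacement = 20.5 m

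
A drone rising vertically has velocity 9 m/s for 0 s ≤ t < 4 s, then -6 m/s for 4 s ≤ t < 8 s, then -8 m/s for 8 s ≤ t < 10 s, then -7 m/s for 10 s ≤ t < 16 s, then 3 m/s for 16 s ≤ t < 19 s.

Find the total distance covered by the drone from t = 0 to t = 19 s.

Distance (not displacement) is the total path length: add the absolute areas under v-t.
0–4 s: |9| × 4 = 36 m
4–8 s: |-6| × 4 = 24 m
8–10 s: |-8| × 2 = 16 m
10–16 s: |-7| × 6 = 42 m
16–19 s: |3| × 3 = 9 m
Total distance = 127 m

127 m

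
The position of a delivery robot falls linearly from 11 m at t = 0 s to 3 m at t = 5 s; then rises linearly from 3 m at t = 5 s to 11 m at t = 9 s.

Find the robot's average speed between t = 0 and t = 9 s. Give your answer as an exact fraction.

Average speed = (total path length)/(elapsed time); on a piecewise-linear x-t graph the path length is Σ|Δx|.
0–5 s: |Δx| = |3 − 11| = 8 m
5–9 s: |Δx| = |11 − 3| = 8 m
Total path = 16 m; average speed = 16/9 = 16/9 m/s.

16/9 m/s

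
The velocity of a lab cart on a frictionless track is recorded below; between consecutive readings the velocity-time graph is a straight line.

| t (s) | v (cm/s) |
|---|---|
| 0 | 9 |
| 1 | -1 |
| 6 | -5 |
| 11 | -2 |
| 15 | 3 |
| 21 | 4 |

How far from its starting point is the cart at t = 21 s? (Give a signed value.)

-5.5 cm

Net displacement equals the area under the velocity-time graph (areas below the axis count negative).
0–1 s: ½(9 + -1)(1) = 4 cm
1–6 s: ½(-1 + -5)(5) = -15 cm
6–11 s: ½(-5 + -2)(5) = -17.5 cm
11–15 s: ½(-2 + 3)(4) = 2 cm
15–21 s: ½(3 + 4)(6) = 21 cm
Net displacement = -5.5 cm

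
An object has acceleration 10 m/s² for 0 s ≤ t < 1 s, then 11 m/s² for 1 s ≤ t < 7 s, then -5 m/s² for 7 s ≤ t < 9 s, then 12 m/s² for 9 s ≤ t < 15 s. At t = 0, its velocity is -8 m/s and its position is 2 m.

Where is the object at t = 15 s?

899 m

On each constant-a segment, Δv = aΔt and Δx = v₀Δt + ½aΔt²; chain segment to segment.
0–1 s: v starts -8 m/s; Δx = -8·1 + ½·10·1² = -3 m; v ends 2 m/s.
1–7 s: v starts 2 m/s; Δx = 2·6 + ½·11·6² = 210 m; v ends 68 m/s.
7–9 s: v starts 68 m/s; Δx = 68·2 + ½·-5·2² = 126 m; v ends 58 m/s.
9–15 s: v starts 58 m/s; Δx = 58·6 + ½·12·6² = 564 m; v ends 130 m/s.
x(15) = 2 + Σ Δx = 899 m.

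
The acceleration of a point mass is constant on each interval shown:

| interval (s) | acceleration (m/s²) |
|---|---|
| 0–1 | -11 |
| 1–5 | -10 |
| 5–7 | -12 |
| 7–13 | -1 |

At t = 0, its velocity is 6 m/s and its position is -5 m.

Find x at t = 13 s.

-650.5 m

On each constant-a segment, Δv = aΔt and Δx = v₀Δt + ½aΔt²; chain segment to segment.
0–1 s: v starts 6 m/s; Δx = 6·1 + ½·-11·1² = 0.5 m; v ends -5 m/s.
1–5 s: v starts -5 m/s; Δx = -5·4 + ½·-10·4² = -100 m; v ends -45 m/s.
5–7 s: v starts -45 m/s; Δx = -45·2 + ½·-12·2² = -114 m; v ends -69 m/s.
7–13 s: v starts -69 m/s; Δx = -69·6 + ½·-1·6² = -432 m; v ends -75 m/s.
x(13) = -5 + Σ Δx = -650.5 m.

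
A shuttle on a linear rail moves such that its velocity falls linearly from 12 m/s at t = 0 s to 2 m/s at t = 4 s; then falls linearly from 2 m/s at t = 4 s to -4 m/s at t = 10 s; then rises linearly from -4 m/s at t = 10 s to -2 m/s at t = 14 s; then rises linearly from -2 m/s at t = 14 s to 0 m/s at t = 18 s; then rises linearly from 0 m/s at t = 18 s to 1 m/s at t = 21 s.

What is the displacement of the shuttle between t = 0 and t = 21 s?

7.5 m

Net displacement equals the area under the velocity-time graph (areas below the axis count negative).
0–4 s: ½(12 + 2)(4) = 28 m
4–10 s: ½(2 + -4)(6) = -6 m
10–14 s: ½(-4 + -2)(4) = -12 m
14–18 s: ½(-2 + 0)(4) = -4 m
18–21 s: ½(0 + 1)(3) = 1.5 m
Net displacement = 7.5 m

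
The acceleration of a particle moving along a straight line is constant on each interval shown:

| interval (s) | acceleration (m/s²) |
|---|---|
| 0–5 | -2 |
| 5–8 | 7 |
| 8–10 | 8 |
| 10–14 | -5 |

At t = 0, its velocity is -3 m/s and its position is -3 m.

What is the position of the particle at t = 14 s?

On each constant-a segment, Δv = aΔt and Δx = v₀Δt + ½aΔt²; chain segment to segment.
0–5 s: v starts -3 m/s; Δx = -3·5 + ½·-2·5² = -40 m; v ends -13 m/s.
5–8 s: v starts -13 m/s; Δx = -13·3 + ½·7·3² = -7.5 m; v ends 8 m/s.
8–10 s: v starts 8 m/s; Δx = 8·2 + ½·8·2² = 32 m; v ends 24 m/s.
10–14 s: v starts 24 m/s; Δx = 24·4 + ½·-5·4² = 56 m; v ends 4 m/s.
x(14) = -3 + Σ Δx = 37.5 m.

37.5 m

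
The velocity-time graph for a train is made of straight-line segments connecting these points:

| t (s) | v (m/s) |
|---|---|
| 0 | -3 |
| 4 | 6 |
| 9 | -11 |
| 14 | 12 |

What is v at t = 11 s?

-1.8 m/s

On 9–14 s the graph is linear from -11 to 12 m/s: v(11) = -11 + (12 − -11)·(11 − 9)/(14 − 9) = -1.8 m/s.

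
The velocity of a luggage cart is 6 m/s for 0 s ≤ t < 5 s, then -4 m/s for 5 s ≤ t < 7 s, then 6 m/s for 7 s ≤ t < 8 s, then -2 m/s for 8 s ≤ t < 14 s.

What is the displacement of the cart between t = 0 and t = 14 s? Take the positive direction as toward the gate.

Net displacement equals the area under the velocity-time graph (areas below the axis count negative).
0–5 s: 6 × 5 = 30 m
5–7 s: -4 × 2 = -8 m
7–8 s: 6 × 1 = 6 m
8–14 s: -2 × 6 = -12 m
Net displacement = 16 m

16 m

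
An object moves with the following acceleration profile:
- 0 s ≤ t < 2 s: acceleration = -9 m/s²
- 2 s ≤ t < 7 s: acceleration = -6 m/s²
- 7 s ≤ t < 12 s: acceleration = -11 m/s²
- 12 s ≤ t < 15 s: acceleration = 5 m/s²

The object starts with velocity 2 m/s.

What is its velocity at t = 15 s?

Δv equals the area under the a-t graph; then v = v₀ + Δv.
0–2 s: -9 × 2 = -18 m/s
2–7 s: -6 × 5 = -30 m/s
7–12 s: -11 × 5 = -55 m/s
12–15 s: 5 × 3 = 15 m/s
Δv = -88 m/s, so v(15) = 2 + (-88) = -86 m/s.

-86 m/s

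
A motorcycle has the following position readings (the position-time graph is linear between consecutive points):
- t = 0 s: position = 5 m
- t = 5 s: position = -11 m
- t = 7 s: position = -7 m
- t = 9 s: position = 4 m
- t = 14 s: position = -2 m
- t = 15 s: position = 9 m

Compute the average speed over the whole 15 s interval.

3.2 m/s

Average speed = (total path length)/(elapsed time); on a piecewise-linear x-t graph the path length is Σ|Δx|.
0–5 s: |Δx| = |-11 − 5| = 16 m
5–7 s: |Δx| = |-7 − -11| = 4 m
7–9 s: |Δx| = |4 − -7| = 11 m
9–14 s: |Δx| = |-2 − 4| = 6 m
14–15 s: |Δx| = |9 − -2| = 11 m
Total path = 48 m; average speed = 48/15 = 3.2 m/s.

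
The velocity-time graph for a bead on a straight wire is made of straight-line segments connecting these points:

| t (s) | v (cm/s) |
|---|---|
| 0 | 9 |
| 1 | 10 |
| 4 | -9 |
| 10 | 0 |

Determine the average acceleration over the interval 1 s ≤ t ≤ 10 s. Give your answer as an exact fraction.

-10/9 cm/s²

Average acceleration = Δv/Δt = (0 − 10)/(10 − 1) = -10/9 cm/s².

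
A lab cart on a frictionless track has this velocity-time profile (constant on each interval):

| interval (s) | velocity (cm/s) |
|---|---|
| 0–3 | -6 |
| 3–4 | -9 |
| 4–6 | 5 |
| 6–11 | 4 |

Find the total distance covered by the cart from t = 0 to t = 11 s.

Distance (not displacement) is the total path length: add the absolute areas under v-t.
0–3 s: |-6| × 3 = 18 cm
3–4 s: |-9| × 1 = 9 cm
4–6 s: |5| × 2 = 10 cm
6–11 s: |4| × 5 = 20 cm
Total distance = 57 cm

57 cm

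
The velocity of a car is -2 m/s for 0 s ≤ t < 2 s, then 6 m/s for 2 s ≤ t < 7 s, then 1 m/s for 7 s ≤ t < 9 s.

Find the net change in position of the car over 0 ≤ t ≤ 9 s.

28 m

Displacement is the signed area under the v-t curve.
0–2 s: -2 × 2 = -4 m
2–7 s: 6 × 5 = 30 m
7–9 s: 1 × 2 = 2 m
Net displacement = 28 m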